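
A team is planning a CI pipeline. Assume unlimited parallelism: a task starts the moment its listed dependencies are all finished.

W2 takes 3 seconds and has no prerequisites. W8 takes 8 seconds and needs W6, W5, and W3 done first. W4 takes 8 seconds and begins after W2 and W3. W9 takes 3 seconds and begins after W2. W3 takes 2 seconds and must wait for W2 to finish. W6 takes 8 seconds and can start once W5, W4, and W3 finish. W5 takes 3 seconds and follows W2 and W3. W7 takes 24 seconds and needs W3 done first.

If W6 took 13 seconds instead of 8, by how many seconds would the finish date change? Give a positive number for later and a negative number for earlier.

5

Actual critical path: W2→W3→W4→W6→W8 = 3+2+8+8+8 = 29 ⇒ 29 seconds.
W6 lies on that path, so at 13 seconds the path becomes 34 seconds.
The critical path is still W2→W3→W4→W6→W8; finish is now 34 seconds.
Change in finish: 34 − 29 = +5 seconds.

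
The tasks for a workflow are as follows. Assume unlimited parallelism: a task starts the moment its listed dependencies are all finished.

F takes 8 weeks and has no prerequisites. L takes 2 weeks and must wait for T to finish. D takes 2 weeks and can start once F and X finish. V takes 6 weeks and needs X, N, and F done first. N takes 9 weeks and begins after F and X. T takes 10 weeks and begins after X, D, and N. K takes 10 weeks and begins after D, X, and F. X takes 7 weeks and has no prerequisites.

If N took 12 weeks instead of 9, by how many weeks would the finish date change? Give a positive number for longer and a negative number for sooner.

Baseline: F→N→T→L = 8+9+10+2 = 29 → 29 weeks.
N lies on that path, so at 12 weeks the path becomes 32 weeks.
The critical path is still F→N→T→L; finish is now 32 weeks.
Change in finish: 32 − 29 = +3 weeks.

3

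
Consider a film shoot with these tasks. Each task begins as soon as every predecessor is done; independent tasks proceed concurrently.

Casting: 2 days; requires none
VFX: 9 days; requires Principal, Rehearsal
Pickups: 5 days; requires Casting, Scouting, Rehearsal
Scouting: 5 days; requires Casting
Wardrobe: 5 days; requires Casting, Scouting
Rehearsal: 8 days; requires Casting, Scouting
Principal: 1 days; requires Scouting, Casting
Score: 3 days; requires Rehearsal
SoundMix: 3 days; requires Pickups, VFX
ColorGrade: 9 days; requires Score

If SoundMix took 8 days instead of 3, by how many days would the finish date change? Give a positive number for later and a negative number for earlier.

Actual critical path: Casting→Scouting→Rehearsal→VFX→SoundMix = 2+5+8+9+3 = 27 ⇒ 27 days.
SoundMix is on the critical path; changing it to 8 makes that path 32 days.
That remains the longest chain; total 32 days.
Change in finish: 32 − 27 = +5 days.

5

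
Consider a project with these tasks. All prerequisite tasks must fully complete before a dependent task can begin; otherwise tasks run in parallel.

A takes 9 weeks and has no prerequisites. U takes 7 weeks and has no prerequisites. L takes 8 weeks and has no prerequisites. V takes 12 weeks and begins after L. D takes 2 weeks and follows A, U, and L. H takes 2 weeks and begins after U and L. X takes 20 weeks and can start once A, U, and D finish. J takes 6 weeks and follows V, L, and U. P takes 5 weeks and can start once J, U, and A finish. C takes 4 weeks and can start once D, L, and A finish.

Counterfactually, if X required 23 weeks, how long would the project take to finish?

34

Baseline: A→D→X = 9+2+20 = 31 → 31 weeks.
Since X is critical, the +3 change carries straight to that chain (now 34 weeks).
The critical path is still A→D→X; finish is now 34 weeks.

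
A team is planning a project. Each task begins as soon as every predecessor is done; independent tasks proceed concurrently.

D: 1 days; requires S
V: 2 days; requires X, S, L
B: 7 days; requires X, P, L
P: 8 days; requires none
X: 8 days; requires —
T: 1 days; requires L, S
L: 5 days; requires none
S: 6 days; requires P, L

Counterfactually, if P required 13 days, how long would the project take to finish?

Critical path before the change: P→S→V = 8+6+2 = 16 giving 16 days.
P is on the critical path; changing it to 13 makes that path 21 days.
No other chain overtakes it, so the finish is 21 days.

21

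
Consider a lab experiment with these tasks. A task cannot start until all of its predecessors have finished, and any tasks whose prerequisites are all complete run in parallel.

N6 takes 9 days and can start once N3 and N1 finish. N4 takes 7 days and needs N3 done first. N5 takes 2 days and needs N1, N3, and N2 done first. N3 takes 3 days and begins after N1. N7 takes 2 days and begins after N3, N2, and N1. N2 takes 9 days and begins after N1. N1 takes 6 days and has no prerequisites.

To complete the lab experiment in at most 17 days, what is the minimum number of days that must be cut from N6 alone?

Current finish: 18 days; target: 17.
N6 is on every critical path, so each day cut from N6 cuts the finish by one (this holds down to a finish of 17).
Need 18 − 17 = 1 day off N6 → N6 becomes 8 days, finish becomes 17.

1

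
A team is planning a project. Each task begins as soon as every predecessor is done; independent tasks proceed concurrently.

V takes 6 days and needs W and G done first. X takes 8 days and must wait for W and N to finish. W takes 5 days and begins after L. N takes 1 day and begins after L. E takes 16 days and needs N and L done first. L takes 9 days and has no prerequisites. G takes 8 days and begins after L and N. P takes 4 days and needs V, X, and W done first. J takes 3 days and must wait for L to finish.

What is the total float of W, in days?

2

The longest chain is L→N→G→V→P = 9+1+8+6+4 = 28; overall finish 28 days.
Longest path through W: 26 days (earliest finish 14, latest finish 16).
Slack of W = 11 − 9 = 2 days.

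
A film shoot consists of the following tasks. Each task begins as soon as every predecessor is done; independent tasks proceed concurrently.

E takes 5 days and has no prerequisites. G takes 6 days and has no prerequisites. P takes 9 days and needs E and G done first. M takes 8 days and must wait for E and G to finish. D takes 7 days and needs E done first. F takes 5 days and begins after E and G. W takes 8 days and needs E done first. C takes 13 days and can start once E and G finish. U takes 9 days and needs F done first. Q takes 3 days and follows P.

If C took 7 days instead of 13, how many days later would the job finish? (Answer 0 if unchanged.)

Baseline: G→F→U = 6+5+9 = 20 → 20 days.
The longest path through C is only 19 days, so C has float 1.
No other chain overtakes it, so the finish is 20 days.
Change in finish: 20 − 20 = +0 days.

0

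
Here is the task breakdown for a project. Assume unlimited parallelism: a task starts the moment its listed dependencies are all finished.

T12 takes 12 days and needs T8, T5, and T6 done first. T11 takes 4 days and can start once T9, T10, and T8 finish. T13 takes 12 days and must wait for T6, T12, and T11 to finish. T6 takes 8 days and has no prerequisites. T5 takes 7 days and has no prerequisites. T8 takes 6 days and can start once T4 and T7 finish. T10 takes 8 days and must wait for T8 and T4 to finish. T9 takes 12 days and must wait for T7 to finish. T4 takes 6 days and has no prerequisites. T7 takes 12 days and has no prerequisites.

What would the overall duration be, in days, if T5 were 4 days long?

Actual critical path: T7→T8→T10→T11→T13 = 12+6+8+4+12 = 42 ⇒ 42 days.
T5 is off the critical path — its longest chain is 31 days, giving 11 of slack.
No other chain overtakes it, so the finish is 42 days.

42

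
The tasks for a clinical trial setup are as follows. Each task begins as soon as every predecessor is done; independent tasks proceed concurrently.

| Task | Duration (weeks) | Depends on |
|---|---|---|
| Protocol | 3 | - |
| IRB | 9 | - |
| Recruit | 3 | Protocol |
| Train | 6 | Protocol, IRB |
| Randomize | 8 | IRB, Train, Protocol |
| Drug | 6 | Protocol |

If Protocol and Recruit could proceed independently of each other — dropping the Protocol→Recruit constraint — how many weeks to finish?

Original critical path: IRB→Train→Randomize = 9+6+8 = 23 ⇒ 23 weeks.
Without Protocol→Recruit, Recruit's earliest start moves from 3 to 0.
New critical path: IRB→Train→Randomize = 9+6+8 = 23 ⇒ 23 weeks.

23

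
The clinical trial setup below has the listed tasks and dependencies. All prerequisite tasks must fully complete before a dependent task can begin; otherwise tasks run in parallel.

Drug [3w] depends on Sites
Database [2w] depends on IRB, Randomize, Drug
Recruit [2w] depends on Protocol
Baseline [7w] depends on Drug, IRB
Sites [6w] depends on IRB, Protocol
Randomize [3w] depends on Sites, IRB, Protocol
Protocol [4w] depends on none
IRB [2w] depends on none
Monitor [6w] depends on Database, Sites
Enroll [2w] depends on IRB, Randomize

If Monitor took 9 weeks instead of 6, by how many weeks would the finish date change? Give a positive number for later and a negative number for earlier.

As given, the longest chain is Protocol→Sites→Randomize→Database→Monitor = 4+6+3+2+6 = 21, so the finish is 21 weeks.
Monitor lies on that path, so at 9 weeks the path becomes 24 weeks.
The critical path is still Protocol→Sites→Randomize→Database→Monitor; finish is now 24 weeks.
Change in finish: 24 − 21 = +3 weeks.

3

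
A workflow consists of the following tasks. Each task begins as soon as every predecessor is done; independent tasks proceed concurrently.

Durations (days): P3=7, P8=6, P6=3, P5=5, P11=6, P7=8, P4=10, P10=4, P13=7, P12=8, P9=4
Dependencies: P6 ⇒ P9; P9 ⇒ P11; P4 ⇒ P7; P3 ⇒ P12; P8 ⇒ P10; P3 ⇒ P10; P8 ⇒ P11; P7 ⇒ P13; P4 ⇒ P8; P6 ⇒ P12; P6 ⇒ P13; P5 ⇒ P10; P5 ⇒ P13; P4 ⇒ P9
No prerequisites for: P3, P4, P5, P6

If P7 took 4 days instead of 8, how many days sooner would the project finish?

The binding path is P4→P7→P13 = 10+8+7 = 25; finish at 25 days.
Since P7 is critical, the -4 change carries straight to that chain (now 21 days).
Now P4→P8→P11 = 10+6+6 = 22 is longest, so the finish becomes 22 days.
Change in finish: 22 − 25 = -3 days.

3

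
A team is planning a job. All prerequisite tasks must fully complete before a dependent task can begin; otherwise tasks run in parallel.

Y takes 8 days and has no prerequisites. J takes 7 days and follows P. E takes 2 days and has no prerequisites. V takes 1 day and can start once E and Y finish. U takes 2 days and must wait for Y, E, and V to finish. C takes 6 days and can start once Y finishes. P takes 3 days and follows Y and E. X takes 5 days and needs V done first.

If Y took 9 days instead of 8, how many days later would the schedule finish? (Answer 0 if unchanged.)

1

Baseline: Y→P→J = 8+3+7 = 18 → 18 days.
Since Y is critical, the +1 change carries straight to that chain (now 19 days).
That remains the longest chain; total 19 days.
Change in finish: 19 − 18 = +1 days.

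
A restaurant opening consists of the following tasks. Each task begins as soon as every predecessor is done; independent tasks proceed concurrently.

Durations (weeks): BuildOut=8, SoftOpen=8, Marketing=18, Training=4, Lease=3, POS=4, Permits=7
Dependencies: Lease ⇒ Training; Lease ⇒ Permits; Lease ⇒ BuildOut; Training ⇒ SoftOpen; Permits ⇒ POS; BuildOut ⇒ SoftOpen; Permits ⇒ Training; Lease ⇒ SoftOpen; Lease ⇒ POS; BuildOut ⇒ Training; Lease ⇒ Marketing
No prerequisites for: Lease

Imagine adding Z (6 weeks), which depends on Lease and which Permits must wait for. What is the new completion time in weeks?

28

Originally the project takes 23 weeks.
With Z inserted, Permits now waits for max(Lease, Z).
New critical path: Lease→Z→Permits→Training→SoftOpen = 3+6+7+4+8 = 28 ⇒ 28 weeks.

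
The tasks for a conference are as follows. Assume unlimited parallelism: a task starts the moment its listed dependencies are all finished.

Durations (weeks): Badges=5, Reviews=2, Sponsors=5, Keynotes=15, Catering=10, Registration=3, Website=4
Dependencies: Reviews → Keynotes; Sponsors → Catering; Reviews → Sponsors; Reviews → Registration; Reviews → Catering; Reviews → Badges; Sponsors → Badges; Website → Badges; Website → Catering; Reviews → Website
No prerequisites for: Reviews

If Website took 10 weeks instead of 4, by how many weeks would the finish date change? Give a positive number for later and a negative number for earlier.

5

As given, the longest chain is Reviews→Keynotes = 2+15 = 17, so the finish is 17 weeks.
Website is off the critical path — its longest chain is 16 weeks, giving 1 of slack.
New critical path: Reviews→Website→Catering = 2+10+10 = 22 ⇒ 22 weeks.
Change in finish: 22 − 17 = +5 weeks.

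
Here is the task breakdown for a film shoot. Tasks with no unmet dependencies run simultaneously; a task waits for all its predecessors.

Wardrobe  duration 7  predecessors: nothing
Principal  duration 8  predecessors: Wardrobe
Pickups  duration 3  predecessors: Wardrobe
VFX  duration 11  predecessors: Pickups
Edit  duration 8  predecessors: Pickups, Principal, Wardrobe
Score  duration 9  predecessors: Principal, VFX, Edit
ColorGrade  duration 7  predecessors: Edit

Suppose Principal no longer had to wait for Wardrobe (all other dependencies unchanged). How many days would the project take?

Before: longest chain Wardrobe→Principal→Edit→Score = 7+8+8+9 = 32, finish 32.
Without Wardrobe→Principal, Principal's earliest start moves from 7 to 0.
New critical path: Wardrobe→Pickups→VFX→Score = 7+3+11+9 = 30 ⇒ 30 days.

30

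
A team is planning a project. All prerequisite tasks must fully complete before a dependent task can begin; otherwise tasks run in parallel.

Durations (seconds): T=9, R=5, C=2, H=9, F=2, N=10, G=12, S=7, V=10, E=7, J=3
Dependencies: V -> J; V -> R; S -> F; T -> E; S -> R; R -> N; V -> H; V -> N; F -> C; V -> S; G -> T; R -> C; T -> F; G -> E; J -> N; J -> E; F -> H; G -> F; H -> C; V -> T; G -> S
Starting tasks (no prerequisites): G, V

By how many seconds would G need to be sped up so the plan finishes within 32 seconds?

2

Current finish: 34 seconds; target: 32.
G is on every critical path, so each second cut from G cuts the finish by one (this holds down to a finish of 32).
Need 34 − 32 = 2 seconds off G → G becomes 10 seconds, finish becomes 32.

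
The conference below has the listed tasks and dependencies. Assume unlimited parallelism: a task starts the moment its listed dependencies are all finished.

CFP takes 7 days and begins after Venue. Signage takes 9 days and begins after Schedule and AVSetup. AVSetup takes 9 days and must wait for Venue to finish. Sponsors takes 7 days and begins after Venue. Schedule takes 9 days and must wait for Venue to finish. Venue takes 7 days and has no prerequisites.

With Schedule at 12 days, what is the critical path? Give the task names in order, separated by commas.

Baseline: Venue→Schedule→Signage = 7+9+9 = 25 → 25 days.
Schedule lies on that path, so at 12 days the path becomes 28 days.
The critical path is still Venue→Schedule→Signage; finish is now 28 days.

Venue, Schedule, Signage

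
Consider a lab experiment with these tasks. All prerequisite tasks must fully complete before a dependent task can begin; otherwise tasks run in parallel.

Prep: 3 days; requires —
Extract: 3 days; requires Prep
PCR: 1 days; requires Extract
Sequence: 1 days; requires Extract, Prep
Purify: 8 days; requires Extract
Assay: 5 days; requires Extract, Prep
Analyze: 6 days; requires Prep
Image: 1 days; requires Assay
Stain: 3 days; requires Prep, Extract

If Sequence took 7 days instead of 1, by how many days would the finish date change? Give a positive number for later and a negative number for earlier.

Baseline: Prep→Extract→Purify = 3+3+8 = 14 → 14 days.
Sequence has 7 days of float (longest path through it is 7).
No other chain overtakes it, so the finish is 14 days.
Change in finish: 14 − 14 = +0 days.

0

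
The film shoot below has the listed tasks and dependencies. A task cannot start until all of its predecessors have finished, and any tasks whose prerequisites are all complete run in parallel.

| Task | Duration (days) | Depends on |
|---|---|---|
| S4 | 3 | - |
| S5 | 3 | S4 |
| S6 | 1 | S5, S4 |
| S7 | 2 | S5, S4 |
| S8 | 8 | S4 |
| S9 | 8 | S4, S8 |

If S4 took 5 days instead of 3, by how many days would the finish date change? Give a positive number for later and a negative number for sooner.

2

Baseline: S4→S8→S9 = 3+8+8 = 19 → 19 days.
S4 lies on that path, so at 5 days the path becomes 21 days.
No other chain overtakes it, so the finish is 21 days.
Change in finish: 21 − 19 = +2 days.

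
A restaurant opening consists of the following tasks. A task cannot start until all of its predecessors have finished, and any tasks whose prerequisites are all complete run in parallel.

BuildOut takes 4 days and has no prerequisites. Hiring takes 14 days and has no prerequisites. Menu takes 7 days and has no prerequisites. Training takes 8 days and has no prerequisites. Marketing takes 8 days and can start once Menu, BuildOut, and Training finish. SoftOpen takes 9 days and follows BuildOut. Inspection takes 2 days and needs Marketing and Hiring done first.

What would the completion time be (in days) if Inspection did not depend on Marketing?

16

With the dependency in place, Training→Marketing→Inspection = 8+8+2 = 18 sets the finish at 18 days.
Without Marketing→Inspection, Inspection's earliest start moves from 16 to 14.
New critical path: Hiring→Inspection = 14+2 = 16 ⇒ 16 days.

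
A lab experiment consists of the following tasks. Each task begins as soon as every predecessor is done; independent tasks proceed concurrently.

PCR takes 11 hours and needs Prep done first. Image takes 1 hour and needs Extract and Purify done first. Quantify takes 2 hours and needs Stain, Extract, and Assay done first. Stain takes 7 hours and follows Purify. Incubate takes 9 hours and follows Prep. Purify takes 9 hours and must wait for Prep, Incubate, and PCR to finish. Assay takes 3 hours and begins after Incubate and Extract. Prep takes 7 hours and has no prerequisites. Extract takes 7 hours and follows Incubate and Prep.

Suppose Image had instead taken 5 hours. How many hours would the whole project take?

36

Actual critical path: Prep→PCR→Purify→Stain→Quantify = 7+11+9+7+2 = 36 ⇒ 36 hours.
Image is off the critical path — its longest chain is 28 hours, giving 8 of slack.
That remains the longest chain; total 36 hours.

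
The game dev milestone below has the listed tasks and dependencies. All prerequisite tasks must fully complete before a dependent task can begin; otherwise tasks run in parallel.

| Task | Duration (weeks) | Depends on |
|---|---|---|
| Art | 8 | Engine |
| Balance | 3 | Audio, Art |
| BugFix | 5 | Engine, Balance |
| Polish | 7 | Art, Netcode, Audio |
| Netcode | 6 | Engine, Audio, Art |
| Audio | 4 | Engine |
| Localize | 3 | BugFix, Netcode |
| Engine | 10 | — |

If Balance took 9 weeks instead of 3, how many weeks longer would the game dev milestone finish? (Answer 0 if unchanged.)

Actual critical path: Engine→Art→Netcode→Polish = 10+8+6+7 = 31 ⇒ 31 weeks.
Balance is off the critical path — its longest chain is 29 weeks, giving 2 of slack.
The binding chain switches to Engine→Art→Balance→BugFix→Localize = 10+8+9+5+3 = 35; finish 35 weeks.
Change in finish: 35 − 31 = +4 weeks.

4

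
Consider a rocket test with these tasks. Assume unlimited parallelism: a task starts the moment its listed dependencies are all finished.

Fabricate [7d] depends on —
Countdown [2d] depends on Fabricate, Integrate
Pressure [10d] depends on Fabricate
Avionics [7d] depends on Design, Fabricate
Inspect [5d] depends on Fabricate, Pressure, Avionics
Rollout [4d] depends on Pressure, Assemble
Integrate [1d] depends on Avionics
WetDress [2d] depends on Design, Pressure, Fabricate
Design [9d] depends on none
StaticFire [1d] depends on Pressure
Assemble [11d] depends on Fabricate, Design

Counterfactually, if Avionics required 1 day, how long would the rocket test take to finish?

Baseline: Design→Assemble→Rollout = 9+11+4 = 24 → 24 days.
The longest path through Avionics is only 21 days, so Avionics has float 3.
That remains the longest chain; total 24 days.

24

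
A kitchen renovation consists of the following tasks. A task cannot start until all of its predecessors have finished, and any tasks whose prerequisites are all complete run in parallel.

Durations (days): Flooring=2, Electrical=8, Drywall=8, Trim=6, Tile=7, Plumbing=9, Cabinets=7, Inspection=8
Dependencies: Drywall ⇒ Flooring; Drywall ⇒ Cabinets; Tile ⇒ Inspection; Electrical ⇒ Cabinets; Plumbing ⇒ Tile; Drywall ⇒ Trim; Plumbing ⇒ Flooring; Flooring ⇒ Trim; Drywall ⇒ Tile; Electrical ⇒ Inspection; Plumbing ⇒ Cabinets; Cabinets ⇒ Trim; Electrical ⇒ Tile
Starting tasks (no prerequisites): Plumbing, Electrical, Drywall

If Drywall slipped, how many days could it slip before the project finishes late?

1

The longest chain is Plumbing→Tile→Inspection = 9+7+8 = 24; overall finish 24 days.
Drywall finishes as early as 8 and must finish by 9.
So Drywall can slip 9 − 8 = 1 day.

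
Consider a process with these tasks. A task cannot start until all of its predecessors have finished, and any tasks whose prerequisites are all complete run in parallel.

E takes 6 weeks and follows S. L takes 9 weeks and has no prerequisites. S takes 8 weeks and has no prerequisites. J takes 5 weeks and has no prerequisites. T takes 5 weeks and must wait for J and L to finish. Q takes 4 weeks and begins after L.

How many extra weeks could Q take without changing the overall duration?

Critical path: S→E = 8+6 = 14, so the finish is 14 weeks.
Q finishes as early as 13 and must finish by 14.
Float = 14 − 13 = 1.

1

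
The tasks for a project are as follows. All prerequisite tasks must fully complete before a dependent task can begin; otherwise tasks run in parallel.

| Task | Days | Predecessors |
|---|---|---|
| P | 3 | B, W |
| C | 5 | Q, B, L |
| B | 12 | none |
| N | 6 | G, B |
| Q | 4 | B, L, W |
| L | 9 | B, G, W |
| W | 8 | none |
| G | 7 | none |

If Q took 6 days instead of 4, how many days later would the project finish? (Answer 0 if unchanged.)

2

Actual critical path: B→L→Q→C = 12+9+4+5 = 30 ⇒ 30 days.
Q lies on that path, so at 6 days the path becomes 32 days.
The critical path is still B→L→Q→C; finish is now 32 days.
Change in finish: 32 − 30 = +2 days.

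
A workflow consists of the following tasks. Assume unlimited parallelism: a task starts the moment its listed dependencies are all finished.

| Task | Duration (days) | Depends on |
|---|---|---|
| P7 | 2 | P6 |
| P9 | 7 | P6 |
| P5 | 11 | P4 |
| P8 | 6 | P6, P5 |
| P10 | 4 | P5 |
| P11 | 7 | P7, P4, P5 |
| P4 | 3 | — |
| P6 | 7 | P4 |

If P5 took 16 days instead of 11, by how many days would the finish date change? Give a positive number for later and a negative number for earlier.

5

As given, the longest chain is P4→P5→P11 = 3+11+7 = 21, so the finish is 21 days.
P5 lies on that path, so at 16 days the path becomes 26 days.
The critical path is still P4→P5→P11; finish is now 26 days.
Change in finish: 26 − 21 = +5 days.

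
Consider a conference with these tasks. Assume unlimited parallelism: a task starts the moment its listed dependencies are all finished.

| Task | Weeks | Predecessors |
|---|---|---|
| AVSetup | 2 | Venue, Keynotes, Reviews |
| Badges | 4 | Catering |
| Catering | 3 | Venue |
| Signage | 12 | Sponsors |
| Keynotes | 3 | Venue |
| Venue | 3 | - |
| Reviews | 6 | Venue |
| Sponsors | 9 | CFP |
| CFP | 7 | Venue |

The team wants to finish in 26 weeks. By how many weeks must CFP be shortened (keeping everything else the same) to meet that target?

Current finish: 31 weeks; target: 26.
CFP is on every critical path, so each week cut from CFP cuts the finish by one (this holds down to a finish of 25).
Need 31 − 26 = 5 weeks off CFP → CFP becomes 2 weeks, finish becomes 26.

5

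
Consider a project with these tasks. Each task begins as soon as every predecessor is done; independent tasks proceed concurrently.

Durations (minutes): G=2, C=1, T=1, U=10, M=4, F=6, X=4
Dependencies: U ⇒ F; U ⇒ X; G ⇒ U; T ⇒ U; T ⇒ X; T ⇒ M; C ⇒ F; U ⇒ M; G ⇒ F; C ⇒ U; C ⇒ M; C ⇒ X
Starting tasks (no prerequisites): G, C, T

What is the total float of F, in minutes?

0

The longest chain is G→U→F = 2+10+6 = 18; overall finish 18 minutes.
Longest path through F: 18 minutes (earliest finish 18, latest finish 18).
So F can slip 18 − 18 = 0 minutes.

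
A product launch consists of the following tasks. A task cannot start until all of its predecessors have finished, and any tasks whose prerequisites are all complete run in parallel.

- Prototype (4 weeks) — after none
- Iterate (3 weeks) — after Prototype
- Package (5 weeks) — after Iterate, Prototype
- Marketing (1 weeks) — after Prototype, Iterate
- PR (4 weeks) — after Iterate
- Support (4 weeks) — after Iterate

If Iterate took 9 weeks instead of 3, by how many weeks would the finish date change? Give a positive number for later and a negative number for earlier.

The binding path is Prototype→Iterate→Package = 4+3+5 = 12; finish at 12 weeks.
Iterate lies on that path, so at 9 weeks the path becomes 18 weeks.
No other chain overtakes it, so the finish is 18 weeks.
Change in finish: 18 − 12 = +6 weeks.

6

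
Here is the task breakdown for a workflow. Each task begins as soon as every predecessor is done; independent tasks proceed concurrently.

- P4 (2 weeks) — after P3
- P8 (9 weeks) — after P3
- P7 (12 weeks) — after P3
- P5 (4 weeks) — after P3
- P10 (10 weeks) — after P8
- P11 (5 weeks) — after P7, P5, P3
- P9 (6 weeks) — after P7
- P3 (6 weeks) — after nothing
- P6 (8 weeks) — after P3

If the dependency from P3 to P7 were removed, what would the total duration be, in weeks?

25

Original critical path: P3→P8→P10 = 6+9+10 = 25 ⇒ 25 weeks.
Without P3→P7, P7's earliest start moves from 6 to 0.
After: P3→P8→P10 = 6+9+10 = 25 → 25 weeks.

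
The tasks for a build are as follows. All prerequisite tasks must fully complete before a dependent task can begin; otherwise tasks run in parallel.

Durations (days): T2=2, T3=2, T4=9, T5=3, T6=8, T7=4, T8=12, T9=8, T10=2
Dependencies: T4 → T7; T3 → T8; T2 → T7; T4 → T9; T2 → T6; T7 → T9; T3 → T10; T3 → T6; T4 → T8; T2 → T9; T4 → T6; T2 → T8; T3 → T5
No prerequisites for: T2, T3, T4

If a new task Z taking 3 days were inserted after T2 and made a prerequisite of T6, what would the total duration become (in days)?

21

Originally the project takes 21 days.
With Z inserted, T6 now waits for max(T4, T2, T3, Z).
New critical path: T4→T7→T9 = 9+4+8 = 21 ⇒ 21 days.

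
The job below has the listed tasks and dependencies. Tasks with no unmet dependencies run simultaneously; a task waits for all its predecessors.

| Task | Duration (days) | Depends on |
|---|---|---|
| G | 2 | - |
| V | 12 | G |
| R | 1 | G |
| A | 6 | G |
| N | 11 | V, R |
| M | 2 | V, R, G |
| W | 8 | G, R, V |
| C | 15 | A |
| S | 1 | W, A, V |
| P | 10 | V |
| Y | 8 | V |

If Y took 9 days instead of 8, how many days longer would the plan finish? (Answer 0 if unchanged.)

Actual critical path: G→V→N = 2+12+11 = 25 ⇒ 25 days.
The longest path through Y is only 22 days, so Y has float 3.
That remains the longest chain; total 25 days.
Change in finish: 25 − 25 = +0 days.

0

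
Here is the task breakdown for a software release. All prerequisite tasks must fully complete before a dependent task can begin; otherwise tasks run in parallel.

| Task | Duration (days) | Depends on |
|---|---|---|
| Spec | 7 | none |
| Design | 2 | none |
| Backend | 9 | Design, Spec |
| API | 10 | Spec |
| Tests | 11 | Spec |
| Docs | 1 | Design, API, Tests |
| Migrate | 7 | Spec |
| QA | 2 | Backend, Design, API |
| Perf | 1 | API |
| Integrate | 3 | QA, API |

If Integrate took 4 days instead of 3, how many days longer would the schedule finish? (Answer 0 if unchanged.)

1

Critical path before the change: Spec→API→QA→Integrate = 7+10+2+3 = 22 giving 22 days.
Integrate is on the critical path; changing it to 4 makes that path 23 days.
No other chain overtakes it, so the finish is 23 days.
Change in finish: 23 − 22 = +1 days.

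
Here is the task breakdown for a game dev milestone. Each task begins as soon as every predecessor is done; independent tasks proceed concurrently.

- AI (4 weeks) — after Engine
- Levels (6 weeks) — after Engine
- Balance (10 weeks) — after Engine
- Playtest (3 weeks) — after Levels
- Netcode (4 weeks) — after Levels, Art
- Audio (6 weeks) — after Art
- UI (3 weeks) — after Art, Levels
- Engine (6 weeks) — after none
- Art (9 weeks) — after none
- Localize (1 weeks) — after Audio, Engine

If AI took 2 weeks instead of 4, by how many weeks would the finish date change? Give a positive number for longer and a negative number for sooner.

0

Critical path before the change: Engine→Levels→Netcode = 6+6+4 = 16 giving 16 weeks.
The longest path through AI is only 10 weeks, so AI has float 6.
The critical path is still Engine→Levels→Netcode; finish is now 16 weeks.
Change in finish: 16 − 16 = +0 weeks.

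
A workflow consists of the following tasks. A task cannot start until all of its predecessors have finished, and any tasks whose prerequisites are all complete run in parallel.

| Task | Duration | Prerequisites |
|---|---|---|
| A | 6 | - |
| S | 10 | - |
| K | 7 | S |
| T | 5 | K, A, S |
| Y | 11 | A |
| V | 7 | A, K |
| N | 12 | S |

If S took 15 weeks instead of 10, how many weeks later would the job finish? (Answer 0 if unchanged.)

Baseline: S→K→V = 10+7+7 = 24 → 24 weeks.
S is on the critical path; changing it to 15 makes that path 29 weeks.
The critical path is still S→K→V; finish is now 29 weeks.
Change in finish: 29 − 24 = +5 weeks.

5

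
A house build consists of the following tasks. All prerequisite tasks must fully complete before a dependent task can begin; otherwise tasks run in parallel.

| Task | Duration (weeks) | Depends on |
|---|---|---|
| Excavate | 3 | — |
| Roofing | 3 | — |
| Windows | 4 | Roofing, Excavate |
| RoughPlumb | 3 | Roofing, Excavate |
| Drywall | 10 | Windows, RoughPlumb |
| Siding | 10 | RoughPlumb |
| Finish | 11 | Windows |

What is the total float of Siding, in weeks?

2

Excavate→Windows→Finish = 3+4+11 = 18 sets the makespan at 18 weeks.
The longest chain containing Siding totals 16 weeks.
Float = 18 − 16 = 2.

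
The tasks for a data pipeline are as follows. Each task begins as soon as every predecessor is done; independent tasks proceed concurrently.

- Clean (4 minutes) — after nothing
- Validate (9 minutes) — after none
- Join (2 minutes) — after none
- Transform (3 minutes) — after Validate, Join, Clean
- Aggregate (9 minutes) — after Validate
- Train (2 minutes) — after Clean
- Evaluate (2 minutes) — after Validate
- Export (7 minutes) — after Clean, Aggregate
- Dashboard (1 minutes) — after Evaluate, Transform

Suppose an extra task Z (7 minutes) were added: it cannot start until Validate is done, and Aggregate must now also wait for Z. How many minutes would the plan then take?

Originally the plan takes 25 minutes.
With Z inserted, Aggregate now waits for max(Validate, Z).
New critical path: Validate→Z→Aggregate→Export = 9+7+9+7 = 32 ⇒ 32 minutes.

32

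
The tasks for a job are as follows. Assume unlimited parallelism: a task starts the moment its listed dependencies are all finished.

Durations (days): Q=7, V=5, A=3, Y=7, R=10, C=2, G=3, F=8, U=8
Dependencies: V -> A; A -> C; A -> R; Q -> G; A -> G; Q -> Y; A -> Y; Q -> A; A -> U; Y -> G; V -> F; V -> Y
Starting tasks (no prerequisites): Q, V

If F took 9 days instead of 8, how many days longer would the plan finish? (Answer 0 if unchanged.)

As given, the longest chain is Q→A→Y→G = 7+3+7+3 = 20, so the finish is 20 days.
F has 7 days of float (longest path through it is 13).
That remains the longest chain; total 20 days.
Change in finish: 20 − 20 = +0 days.

0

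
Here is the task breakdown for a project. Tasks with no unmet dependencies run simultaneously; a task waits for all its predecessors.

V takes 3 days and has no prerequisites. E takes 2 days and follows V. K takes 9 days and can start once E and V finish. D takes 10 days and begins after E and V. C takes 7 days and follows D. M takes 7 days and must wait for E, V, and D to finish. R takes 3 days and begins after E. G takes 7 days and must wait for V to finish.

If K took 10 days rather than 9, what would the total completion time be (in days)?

Baseline: V→E→D→C = 3+2+10+7 = 22 → 22 days.
The longest path through K is only 14 days, so K has float 8.
That remains the longest chain; total 22 days.

22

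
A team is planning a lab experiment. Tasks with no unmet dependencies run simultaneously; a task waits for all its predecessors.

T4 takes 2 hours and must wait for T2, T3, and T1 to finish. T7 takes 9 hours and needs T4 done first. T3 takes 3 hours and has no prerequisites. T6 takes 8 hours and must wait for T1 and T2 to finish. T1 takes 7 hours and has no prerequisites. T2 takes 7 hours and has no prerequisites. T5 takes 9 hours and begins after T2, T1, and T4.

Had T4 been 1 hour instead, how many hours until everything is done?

Baseline: T1→T4→T5 = 7+2+9 = 18 → 18 hours.
T4 is on the critical path; changing it to 1 makes that path 17 hours.
No other chain overtakes it, so the finish is 17 hours.

17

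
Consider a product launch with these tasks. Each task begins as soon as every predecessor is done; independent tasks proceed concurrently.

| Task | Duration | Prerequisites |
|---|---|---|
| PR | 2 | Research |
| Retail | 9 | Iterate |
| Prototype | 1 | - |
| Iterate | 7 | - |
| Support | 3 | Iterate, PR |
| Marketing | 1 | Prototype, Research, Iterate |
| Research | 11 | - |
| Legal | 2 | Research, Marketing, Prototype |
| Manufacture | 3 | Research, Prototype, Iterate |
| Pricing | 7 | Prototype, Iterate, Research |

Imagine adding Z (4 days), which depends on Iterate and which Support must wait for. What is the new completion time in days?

18

Originally the project takes 18 days.
With Z inserted, Support now waits for max(Iterate, PR, Z).
New critical path: Research→Pricing = 11+7 = 18 ⇒ 18 days.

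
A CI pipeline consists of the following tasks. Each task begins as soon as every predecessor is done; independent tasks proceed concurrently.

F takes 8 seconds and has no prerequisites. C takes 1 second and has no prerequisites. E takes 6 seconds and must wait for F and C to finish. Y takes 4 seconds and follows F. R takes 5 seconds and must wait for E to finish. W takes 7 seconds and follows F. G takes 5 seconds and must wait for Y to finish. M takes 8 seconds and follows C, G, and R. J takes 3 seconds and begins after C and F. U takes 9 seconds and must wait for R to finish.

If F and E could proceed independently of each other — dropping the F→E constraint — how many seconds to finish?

25

Before: longest chain F→E→R→U = 8+6+5+9 = 28, finish 28.
Without F→E, E's earliest start moves from 8 to 1.
After: F→Y→G→M = 8+4+5+8 = 25 → 25 seconds.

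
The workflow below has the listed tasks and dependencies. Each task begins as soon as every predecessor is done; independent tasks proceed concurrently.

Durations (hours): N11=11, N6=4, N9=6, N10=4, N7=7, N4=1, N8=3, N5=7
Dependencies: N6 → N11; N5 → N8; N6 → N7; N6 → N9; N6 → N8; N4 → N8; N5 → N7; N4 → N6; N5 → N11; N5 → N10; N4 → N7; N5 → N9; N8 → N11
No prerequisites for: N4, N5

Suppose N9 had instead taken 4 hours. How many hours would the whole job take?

As given, the longest chain is N5→N8→N11 = 7+3+11 = 21, so the finish is 21 hours.
N9 has 8 hours of float (longest path through it is 13).
No other chain overtakes it, so the finish is 21 hours.

21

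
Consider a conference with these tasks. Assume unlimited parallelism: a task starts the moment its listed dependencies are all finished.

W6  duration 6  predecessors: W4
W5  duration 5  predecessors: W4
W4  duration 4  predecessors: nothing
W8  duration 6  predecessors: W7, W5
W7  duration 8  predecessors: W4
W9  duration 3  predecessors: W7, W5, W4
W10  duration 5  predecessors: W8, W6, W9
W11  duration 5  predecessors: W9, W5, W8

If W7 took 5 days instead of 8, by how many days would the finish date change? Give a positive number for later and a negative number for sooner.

-3

The binding path is W4→W7→W8→W10 = 4+8+6+5 = 23; finish at 23 days.
Since W7 is critical, the -3 change carries straight to that chain (now 20 days).
The binding chain switches to W4→W5→W8→W10 = 4+5+6+5 = 20; finish 20 days.
Change in finish: 20 − 23 = -3 days.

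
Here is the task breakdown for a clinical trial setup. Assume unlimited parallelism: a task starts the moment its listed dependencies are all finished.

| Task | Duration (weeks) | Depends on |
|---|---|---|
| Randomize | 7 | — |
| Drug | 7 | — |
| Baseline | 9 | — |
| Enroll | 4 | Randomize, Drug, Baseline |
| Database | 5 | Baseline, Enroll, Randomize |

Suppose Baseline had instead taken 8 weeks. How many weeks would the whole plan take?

Critical path before the change: Baseline→Enroll→Database = 9+4+5 = 18 giving 18 weeks.
Since Baseline is critical, the -1 change carries straight to that chain (now 17 weeks).
That remains the longest chain; total 17 weeks.

17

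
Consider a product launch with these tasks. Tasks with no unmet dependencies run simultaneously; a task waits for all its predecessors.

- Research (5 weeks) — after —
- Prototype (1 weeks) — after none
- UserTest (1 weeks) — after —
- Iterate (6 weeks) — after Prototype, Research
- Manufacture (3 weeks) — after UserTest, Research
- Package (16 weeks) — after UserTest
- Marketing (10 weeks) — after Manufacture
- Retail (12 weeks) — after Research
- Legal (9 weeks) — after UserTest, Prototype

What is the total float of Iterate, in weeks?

7

The longest chain is Research→Manufacture→Marketing = 5+3+10 = 18; overall finish 18 weeks.
Longest path through Iterate: 11 weeks (earliest finish 11, latest finish 18).
Float = 18 − 11 = 7.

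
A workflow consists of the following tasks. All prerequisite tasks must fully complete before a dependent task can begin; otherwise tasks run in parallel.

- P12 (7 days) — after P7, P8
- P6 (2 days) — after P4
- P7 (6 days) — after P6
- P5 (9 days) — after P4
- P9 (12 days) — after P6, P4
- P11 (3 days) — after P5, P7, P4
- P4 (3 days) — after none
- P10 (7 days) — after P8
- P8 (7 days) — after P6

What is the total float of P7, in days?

The longest chain is P4→P6→P8→P10 = 3+2+7+7 = 19; overall finish 19 days.
Longest path through P7: 18 days (earliest finish 11, latest finish 12).
Float = 19 − 18 = 1.

1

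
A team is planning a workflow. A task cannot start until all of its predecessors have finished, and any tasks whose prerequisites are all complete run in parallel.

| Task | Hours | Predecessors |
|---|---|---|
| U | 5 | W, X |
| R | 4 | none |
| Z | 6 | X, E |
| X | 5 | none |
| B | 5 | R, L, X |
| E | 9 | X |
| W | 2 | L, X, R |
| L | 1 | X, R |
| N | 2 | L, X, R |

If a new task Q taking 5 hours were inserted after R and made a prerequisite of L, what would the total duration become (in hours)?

20

Originally the schedule takes 20 hours.
With Q inserted, L now waits for max(X, R, Q).
New critical path: X→E→Z = 5+9+6 = 20 ⇒ 20 hours.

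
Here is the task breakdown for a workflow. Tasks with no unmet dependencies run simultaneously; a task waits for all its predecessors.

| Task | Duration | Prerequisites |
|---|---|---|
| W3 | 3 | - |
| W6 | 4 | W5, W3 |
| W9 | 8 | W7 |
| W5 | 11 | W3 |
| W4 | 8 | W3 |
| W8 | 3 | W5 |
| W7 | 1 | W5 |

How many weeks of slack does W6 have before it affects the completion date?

Critical path: W3→W5→W7→W9 = 3+11+1+8 = 23, so the finish is 23 weeks.
Longest path through W6: 18 weeks (earliest finish 18, latest finish 23).
So W6 can slip 23 − 18 = 5 weeks.

5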